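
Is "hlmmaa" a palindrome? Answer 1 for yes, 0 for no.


Input: hlmmaa
Reversed: aammlh
  Compare pos 0 ('h') with pos 5 ('a'): MISMATCH
  Compare pos 1 ('l') with pos 4 ('a'): MISMATCH
  Compare pos 2 ('m') with pos 3 ('m'): match
Result: not a palindrome

0


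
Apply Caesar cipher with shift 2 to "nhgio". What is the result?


Caesar cipher: shift "nhgio" by 2
  'n' (pos 13) + 2 = pos 15 = 'p'
  'h' (pos 7) + 2 = pos 9 = 'j'
  'g' (pos 6) + 2 = pos 8 = 'i'
  'i' (pos 8) + 2 = pos 10 = 'k'
  'o' (pos 14) + 2 = pos 16 = 'q'
Result: pjikq

pjikq


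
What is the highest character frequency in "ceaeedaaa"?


Input: ceaeedaaa
Character counts:
  'a': 4
  'c': 1
  'd': 1
  'e': 3
Maximum frequency: 4

4


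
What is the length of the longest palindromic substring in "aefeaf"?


Input: "aefeaf"
Checking substrings for palindromes:
  [0:5] "aefea" (len 5) => palindrome
  [1:4] "efe" (len 3) => palindrome
Longest palindromic substring: "aefea" with length 5

5


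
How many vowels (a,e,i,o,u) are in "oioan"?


Input: oioan
Checking each character:
  'o' at position 0: vowel (running total: 1)
  'i' at position 1: vowel (running total: 2)
  'o' at position 2: vowel (running total: 3)
  'a' at position 3: vowel (running total: 4)
  'n' at position 4: consonant
Total vowels: 4

4


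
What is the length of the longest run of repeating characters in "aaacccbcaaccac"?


Input: "aaacccbcaaccac"
Scanning for longest run:
  Position 1 ('a'): continues run of 'a', length=2
  Position 2 ('a'): continues run of 'a', length=3
  Position 3 ('c'): new char, reset run to 1
  Position 4 ('c'): continues run of 'c', length=2
  Position 5 ('c'): continues run of 'c', length=3
  Position 6 ('b'): new char, reset run to 1
  Position 7 ('c'): new char, reset run to 1
  Position 8 ('a'): new char, reset run to 1
  Position 9 ('a'): continues run of 'a', length=2
  Position 10 ('c'): new char, reset run to 1
  Position 11 ('c'): continues run of 'c', length=2
  Position 12 ('a'): new char, reset run to 1
  Position 13 ('c'): new char, reset run to 1
Longest run: 'a' with length 3

3


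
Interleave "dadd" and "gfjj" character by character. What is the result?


Interleaving "dadd" and "gfjj":
  Position 0: 'd' from first, 'g' from second => "dg"
  Position 1: 'a' from first, 'f' from second => "af"
  Position 2: 'd' from first, 'j' from second => "dj"
  Position 3: 'd' from first, 'j' from second => "dj"
Result: dgafdjdj

dgafdjdj


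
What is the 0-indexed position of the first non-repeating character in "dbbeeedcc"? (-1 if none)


Input: dbbeeedcc
Character frequencies:
  'b': 2
  'c': 2
  'd': 2
  'e': 3
Scanning left to right for freq == 1:
  Position 0 ('d'): freq=2, skip
  Position 1 ('b'): freq=2, skip
  Position 2 ('b'): freq=2, skip
  Position 3 ('e'): freq=3, skip
  Position 4 ('e'): freq=3, skip
  Position 5 ('e'): freq=3, skip
  Position 6 ('d'): freq=2, skip
  Position 7 ('c'): freq=2, skip
  Position 8 ('c'): freq=2, skip
  No unique character found => answer = -1

-1


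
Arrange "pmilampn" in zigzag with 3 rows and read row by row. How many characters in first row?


Zigzag "pmilampn" into 3 rows:
Placing characters:
  'p' => row 0
  'm' => row 1
  'i' => row 2
  'l' => row 1
  'a' => row 0
  'm' => row 1
  'p' => row 2
  'n' => row 1
Rows:
  Row 0: "pa"
  Row 1: "mlmn"
  Row 2: "ip"
First row length: 2

2


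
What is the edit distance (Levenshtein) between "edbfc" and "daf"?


Computing edit distance: "edbfc" -> "daf"
DP table:
           d    a    f
      0    1    2    3
  e   1    1    2    3
  d   2    1    2    3
  b   3    2    2    3
  f   4    3    3    2
  c   5    4    4    3
Edit distance = dp[5][3] = 3

3


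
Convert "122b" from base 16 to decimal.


Input: "122b" in base 16
Positional expansion:
  Digit '1' (value 1) x 16^3 = 4096
  Digit '2' (value 2) x 16^2 = 512
  Digit '2' (value 2) x 16^1 = 32
  Digit 'b' (value 11) x 16^0 = 11
Sum = 4651

4651


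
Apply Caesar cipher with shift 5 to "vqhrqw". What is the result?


Caesar cipher: shift "vqhrqw" by 5
  'v' (pos 21) + 5 = pos 0 = 'a'
  'q' (pos 16) + 5 = pos 21 = 'v'
  'h' (pos 7) + 5 = pos 12 = 'm'
  'r' (pos 17) + 5 = pos 22 = 'w'
  'q' (pos 16) + 5 = pos 21 = 'v'
  'w' (pos 22) + 5 = pos 1 = 'b'
Result: avmwvb

avmwvb


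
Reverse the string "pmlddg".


Input: pmlddg
Reading characters right to left:
  Position 5: 'g'
  Position 4: 'd'
  Position 3: 'd'
  Position 2: 'l'
  Position 1: 'm'
  Position 0: 'p'
Reversed: gddlmp

gddlmp


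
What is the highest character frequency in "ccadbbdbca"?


Input: ccadbbdbca
Character counts:
  'a': 2
  'b': 3
  'c': 3
  'd': 2
Maximum frequency: 3

3


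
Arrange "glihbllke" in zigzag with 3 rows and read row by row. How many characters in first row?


Zigzag "glihbllke" into 3 rows:
Placing characters:
  'g' => row 0
  'l' => row 1
  'i' => row 2
  'h' => row 1
  'b' => row 0
  'l' => row 1
  'l' => row 2
  'k' => row 1
  'e' => row 0
Rows:
  Row 0: "gbe"
  Row 1: "lhlk"
  Row 2: "il"
First row length: 3

3


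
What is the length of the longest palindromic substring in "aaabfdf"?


Input: "aaabfdf"
Checking substrings for palindromes:
  [0:3] "aaa" (len 3) => palindrome
  [4:7] "fdf" (len 3) => palindrome
  [0:2] "aa" (len 2) => palindrome
  [1:3] "aa" (len 2) => palindrome
Longest palindromic substring: "aaa" with length 3

3


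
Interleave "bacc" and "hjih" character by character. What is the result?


Interleaving "bacc" and "hjih":
  Position 0: 'b' from first, 'h' from second => "bh"
  Position 1: 'a' from first, 'j' from second => "aj"
  Position 2: 'c' from first, 'i' from second => "ci"
  Position 3: 'c' from first, 'h' from second => "ch"
Result: bhajcich

bhajcich


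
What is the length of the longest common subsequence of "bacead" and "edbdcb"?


LCS of "bacead" and "edbdcb"
DP table:
           e    d    b    d    c    b
      0    0    0    0    0    0    0
  b   0    0    0    1    1    1    1
  a   0    0    0    1    1    1    1
  c   0    0    0    1    1    2    2
  e   0    1    1    1    1    2    2
  a   0    1    1    1    1    2    2
  d   0    1    2    2    2    2    2
LCS length = dp[6][6] = 2

2


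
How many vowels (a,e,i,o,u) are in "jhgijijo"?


Input: jhgijijo
Checking each character:
  'j' at position 0: consonant
  'h' at position 1: consonant
  'g' at position 2: consonant
  'i' at position 3: vowel (running total: 1)
  'j' at position 4: consonant
  'i' at position 5: vowel (running total: 2)
  'j' at position 6: consonant
  'o' at position 7: vowel (running total: 3)
Total vowels: 3

3


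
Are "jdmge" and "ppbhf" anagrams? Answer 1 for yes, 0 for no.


Strings: "jdmge", "ppbhf"
Sorted first:  degjm
Sorted second: bfhpp
Differ at position 0: 'd' vs 'b' => not anagrams

0


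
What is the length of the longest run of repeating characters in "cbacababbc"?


Input: "cbacababbc"
Scanning for longest run:
  Position 1 ('b'): new char, reset run to 1
  Position 2 ('a'): new char, reset run to 1
  Position 3 ('c'): new char, reset run to 1
  Position 4 ('a'): new char, reset run to 1
  Position 5 ('b'): new char, reset run to 1
  Position 6 ('a'): new char, reset run to 1
  Position 7 ('b'): new char, reset run to 1
  Position 8 ('b'): continues run of 'b', length=2
  Position 9 ('c'): new char, reset run to 1
Longest run: 'b' with length 2

2


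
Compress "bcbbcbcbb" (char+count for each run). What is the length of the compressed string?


Input: bcbbcbcbb
Runs:
  'b' x 1 => "b1"
  'c' x 1 => "c1"
  'b' x 2 => "b2"
  'c' x 1 => "c1"
  'b' x 1 => "b1"
  'c' x 1 => "c1"
  'b' x 2 => "b2"
Compressed: "b1c1b2c1b1c1b2"
Compressed length: 14

14


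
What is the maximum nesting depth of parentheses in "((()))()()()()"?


Input: "((()))()()()()"
Tracking depth:
  Position 0 '(': depth becomes 1
  Position 1 '(': depth becomes 2
  Position 2 '(': depth becomes 3
  Position 3 ')': depth becomes 2
  Position 4 ')': depth becomes 1
  Position 5 ')': depth becomes 0
  Position 6 '(': depth becomes 1
  Position 7 ')': depth becomes 0
  Position 8 '(': depth becomes 1
  Position 9 ')': depth becomes 0
  Position 10 '(': depth becomes 1
  Position 11 ')': depth becomes 0
  Position 12 '(': depth becomes 1
  Position 13 ')': depth becomes 0
Maximum depth reached: 3

3


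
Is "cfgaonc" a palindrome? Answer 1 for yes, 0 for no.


Input: cfgaonc
Reversed: cnoagfc
  Compare pos 0 ('c') with pos 6 ('c'): match
  Compare pos 1 ('f') with pos 5 ('n'): MISMATCH
  Compare pos 2 ('g') with pos 4 ('o'): MISMATCH
Result: not a palindrome

0


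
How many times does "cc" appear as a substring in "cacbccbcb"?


Searching for "cc" in "cacbccbcb"
Scanning each position:
  Position 0: "ca" => no
  Position 1: "ac" => no
  Position 2: "cb" => no
  Position 3: "bc" => no
  Position 4: "cc" => MATCH
  Position 5: "cb" => no
  Position 6: "bc" => no
  Position 7: "cb" => no
Total occurrences: 1

1


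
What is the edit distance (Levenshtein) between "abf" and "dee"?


Computing edit distance: "abf" -> "dee"
DP table:
           d    e    e
      0    1    2    3
  a   1    1    2    3
  b   2    2    2    3
  f   3    3    3    3
Edit distance = dp[3][3] = 3

3


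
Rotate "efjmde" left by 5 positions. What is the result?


Input: "efjmde", rotate left by 5
First 5 characters: "efjmd"
Remaining characters: "e"
Concatenate remaining + first: "e" + "efjmd" = "eefjmd"

eefjmd


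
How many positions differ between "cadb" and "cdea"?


Comparing "cadb" and "cdea" position by position:
  Position 0: 'c' vs 'c' => same
  Position 1: 'a' vs 'd' => DIFFER
  Position 2: 'd' vs 'e' => DIFFER
  Position 3: 'b' vs 'a' => DIFFER
Positions that differ: 3

3


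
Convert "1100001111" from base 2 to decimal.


Input: "1100001111" in base 2
Positional expansion:
  Digit '1' (value 1) x 2^9 = 512
  Digit '1' (value 1) x 2^8 = 256
  Digit '0' (value 0) x 2^7 = 0
  Digit '0' (value 0) x 2^6 = 0
  Digit '0' (value 0) x 2^5 = 0
  Digit '0' (value 0) x 2^4 = 0
  Digit '1' (value 1) x 2^3 = 8
  Digit '1' (value 1) x 2^2 = 4
  Digit '1' (value 1) x 2^1 = 2
  Digit '1' (value 1) x 2^0 = 1
Sum = 783

783


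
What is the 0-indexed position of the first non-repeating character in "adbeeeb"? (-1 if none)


Input: adbeeeb
Character frequencies:
  'a': 1
  'b': 2
  'd': 1
  'e': 3
Scanning left to right for freq == 1:
  Position 0 ('a'): unique! => answer = 0

0


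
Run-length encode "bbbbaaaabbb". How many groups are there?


Input: bbbbaaaabbb
Scanning for consecutive runs:
  Group 1: 'b' x 4 (positions 0-3)
  Group 2: 'a' x 4 (positions 4-7)
  Group 3: 'b' x 3 (positions 8-10)
Total groups: 3

3


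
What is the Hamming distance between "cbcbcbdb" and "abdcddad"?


Comparing "cbcbcbdb" and "abdcddad" position by position:
  Position 0: 'c' vs 'a' => differ
  Position 1: 'b' vs 'b' => same
  Position 2: 'c' vs 'd' => differ
  Position 3: 'b' vs 'c' => differ
  Position 4: 'c' vs 'd' => differ
  Position 5: 'b' vs 'd' => differ
  Position 6: 'd' vs 'a' => differ
  Position 7: 'b' vs 'd' => differ
Total differences (Hamming distance): 7

7


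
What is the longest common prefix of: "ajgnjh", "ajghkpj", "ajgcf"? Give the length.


Words: ajgnjh, ajghkpj, ajgcf
  Position 0: all 'a' => match
  Position 1: all 'j' => match
  Position 2: all 'g' => match
  Position 3: ('n', 'h', 'c') => mismatch, stop
LCP = "ajg" (length 3)

3


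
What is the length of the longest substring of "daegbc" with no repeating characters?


Input: "daegbc"
Sliding window (track last position of each char):
  Position 0 ('d'): window [0,0] length 1 -- new best
  Position 1 ('a'): window [0,1] length 2 -- new best
  Position 2 ('e'): window [0,2] length 3 -- new best
  Position 3 ('g'): window [0,3] length 4 -- new best
  Position 4 ('b'): window [0,4] length 5 -- new best
  Position 5 ('c'): window [0,5] length 6 -- new best
Longest substring with no repeats: "daegbc" with length 6

6


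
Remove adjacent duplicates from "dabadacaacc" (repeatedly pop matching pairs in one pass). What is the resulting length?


Input: dabadacaacc
Stack-based adjacent duplicate removal:
  Read 'd': push. Stack: d
  Read 'a': push. Stack: da
  Read 'b': push. Stack: dab
  Read 'a': push. Stack: daba
  Read 'd': push. Stack: dabad
  Read 'a': push. Stack: dabada
  Read 'c': push. Stack: dabadac
  Read 'a': push. Stack: dabadaca
  Read 'a': matches stack top 'a' => pop. Stack: dabadac
  Read 'c': matches stack top 'c' => pop. Stack: dabada
  Read 'c': push. Stack: dabadac
Final stack: "dabadac" (length 7)

7


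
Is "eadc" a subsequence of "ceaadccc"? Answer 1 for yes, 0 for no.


Check if "eadc" is a subsequence of "ceaadccc"
Greedy scan:
  Position 0 ('c'): no match needed
  Position 1 ('e'): matches sub[0] = 'e'
  Position 2 ('a'): matches sub[1] = 'a'
  Position 3 ('a'): no match needed
  Position 4 ('d'): matches sub[2] = 'd'
  Position 5 ('c'): matches sub[3] = 'c'
  Position 6 ('c'): no match needed
  Position 7 ('c'): no match needed
All 4 characters matched => is a subsequence

1


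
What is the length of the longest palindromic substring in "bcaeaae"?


Input: "bcaeaae"
Checking substrings for palindromes:
  [3:7] "eaae" (len 4) => palindrome
  [2:5] "aea" (len 3) => palindrome
  [4:6] "aa" (len 2) => palindrome
Longest palindromic substring: "eaae" with length 4

4


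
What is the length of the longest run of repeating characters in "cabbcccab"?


Input: "cabbcccab"
Scanning for longest run:
  Position 1 ('a'): new char, reset run to 1
  Position 2 ('b'): new char, reset run to 1
  Position 3 ('b'): continues run of 'b', length=2
  Position 4 ('c'): new char, reset run to 1
  Position 5 ('c'): continues run of 'c', length=2
  Position 6 ('c'): continues run of 'c', length=3
  Position 7 ('a'): new char, reset run to 1
  Position 8 ('b'): new char, reset run to 1
Longest run: 'c' with length 3

3


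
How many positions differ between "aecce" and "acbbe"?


Comparing "aecce" and "acbbe" position by position:
  Position 0: 'a' vs 'a' => same
  Position 1: 'e' vs 'c' => DIFFER
  Position 2: 'c' vs 'b' => DIFFER
  Position 3: 'c' vs 'b' => DIFFER
  Position 4: 'e' vs 'e' => same
Positions that differ: 3

3


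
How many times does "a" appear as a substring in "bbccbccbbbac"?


Searching for "a" in "bbccbccbbbac"
Scanning each position:
  Position 0: "b" => no
  Position 1: "b" => no
  Position 2: "c" => no
  Position 3: "c" => no
  Position 4: "b" => no
  Position 5: "c" => no
  Position 6: "c" => no
  Position 7: "b" => no
  Position 8: "b" => no
  Position 9: "b" => no
  Position 10: "a" => MATCH
  Position 11: "c" => no
Total occurrences: 1

1


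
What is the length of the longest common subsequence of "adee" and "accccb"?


LCS of "adee" and "accccb"
DP table:
           a    c    c    c    c    b
      0    0    0    0    0    0    0
  a   0    1    1    1    1    1    1
  d   0    1    1    1    1    1    1
  e   0    1    1    1    1    1    1
  e   0    1    1    1    1    1    1
LCS length = dp[4][6] = 1

1


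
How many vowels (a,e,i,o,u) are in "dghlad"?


Input: dghlad
Checking each character:
  'd' at position 0: consonant
  'g' at position 1: consonant
  'h' at position 2: consonant
  'l' at position 3: consonant
  'a' at position 4: vowel (running total: 1)
  'd' at position 5: consonant
Total vowels: 1

1


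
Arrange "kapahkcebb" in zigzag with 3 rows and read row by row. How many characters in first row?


Zigzag "kapahkcebb" into 3 rows:
Placing characters:
  'k' => row 0
  'a' => row 1
  'p' => row 2
  'a' => row 1
  'h' => row 0
  'k' => row 1
  'c' => row 2
  'e' => row 1
  'b' => row 0
  'b' => row 1
Rows:
  Row 0: "khb"
  Row 1: "aakeb"
  Row 2: "pc"
First row length: 3

3


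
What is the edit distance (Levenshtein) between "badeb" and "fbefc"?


Computing edit distance: "badeb" -> "fbefc"
DP table:
           f    b    e    f    c
      0    1    2    3    4    5
  b   1    1    1    2    3    4
  a   2    2    2    2    3    4
  d   3    3    3    3    3    4
  e   4    4    4    3    4    4
  b   5    5    4    4    4    5
Edit distance = dp[5][5] = 5

5


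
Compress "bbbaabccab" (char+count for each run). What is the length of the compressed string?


Input: bbbaabccab
Runs:
  'b' x 3 => "b3"
  'a' x 2 => "a2"
  'b' x 1 => "b1"
  'c' x 2 => "c2"
  'a' x 1 => "a1"
  'b' x 1 => "b1"
Compressed: "b3a2b1c2a1b1"
Compressed length: 12

12


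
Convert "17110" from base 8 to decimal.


Input: "17110" in base 8
Positional expansion:
  Digit '1' (value 1) x 8^4 = 4096
  Digit '7' (value 7) x 8^3 = 3584
  Digit '1' (value 1) x 8^2 = 64
  Digit '1' (value 1) x 8^1 = 8
  Digit '0' (value 0) x 8^0 = 0
Sum = 7752

7752


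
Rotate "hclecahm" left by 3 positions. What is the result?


Input: "hclecahm", rotate left by 3
First 3 characters: "hcl"
Remaining characters: "ecahm"
Concatenate remaining + first: "ecahm" + "hcl" = "ecahmhcl"

ecahmhcl


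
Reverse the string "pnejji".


Input: pnejji
Reading characters right to left:
  Position 5: 'i'
  Position 4: 'j'
  Position 3: 'j'
  Position 2: 'e'
  Position 1: 'n'
  Position 0: 'p'
Reversed: ijjenp

ijjenp


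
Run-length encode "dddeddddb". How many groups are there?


Input: dddeddddb
Scanning for consecutive runs:
  Group 1: 'd' x 3 (positions 0-2)
  Group 2: 'e' x 1 (positions 3-3)
  Group 3: 'd' x 4 (positions 4-7)
  Group 4: 'b' x 1 (positions 8-8)
Total groups: 4

4


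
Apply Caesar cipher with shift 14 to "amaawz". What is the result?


Caesar cipher: shift "amaawz" by 14
  'a' (pos 0) + 14 = pos 14 = 'o'
  'm' (pos 12) + 14 = pos 0 = 'a'
  'a' (pos 0) + 14 = pos 14 = 'o'
  'a' (pos 0) + 14 = pos 14 = 'o'
  'w' (pos 22) + 14 = pos 10 = 'k'
  'z' (pos 25) + 14 = pos 13 = 'n'
Result: oaookn

oaookn


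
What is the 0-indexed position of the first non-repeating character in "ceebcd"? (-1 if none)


Input: ceebcd
Character frequencies:
  'b': 1
  'c': 2
  'd': 1
  'e': 2
Scanning left to right for freq == 1:
  Position 0 ('c'): freq=2, skip
  Position 1 ('e'): freq=2, skip
  Position 2 ('e'): freq=2, skip
  Position 3 ('b'): unique! => answer = 3

3


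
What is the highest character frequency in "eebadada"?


Input: eebadada
Character counts:
  'a': 3
  'b': 1
  'd': 2
  'e': 2
Maximum frequency: 3

3


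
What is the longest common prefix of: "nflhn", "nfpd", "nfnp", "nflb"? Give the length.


Words: nflhn, nfpd, nfnp, nflb
  Position 0: all 'n' => match
  Position 1: all 'f' => match
  Position 2: ('l', 'p', 'n', 'l') => mismatch, stop
LCP = "nf" (length 2)

2


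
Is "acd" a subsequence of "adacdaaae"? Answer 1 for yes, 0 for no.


Check if "acd" is a subsequence of "adacdaaae"
Greedy scan:
  Position 0 ('a'): matches sub[0] = 'a'
  Position 1 ('d'): no match needed
  Position 2 ('a'): no match needed
  Position 3 ('c'): matches sub[1] = 'c'
  Position 4 ('d'): matches sub[2] = 'd'
  Position 5 ('a'): no match needed
  Position 6 ('a'): no match needed
  Position 7 ('a'): no match needed
  Position 8 ('e'): no match needed
All 3 characters matched => is a subsequence

1


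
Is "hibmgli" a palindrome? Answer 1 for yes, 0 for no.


Input: hibmgli
Reversed: ilgmbih
  Compare pos 0 ('h') with pos 6 ('i'): MISMATCH
  Compare pos 1 ('i') with pos 5 ('l'): MISMATCH
  Compare pos 2 ('b') with pos 4 ('g'): MISMATCH
Result: not a palindrome

0


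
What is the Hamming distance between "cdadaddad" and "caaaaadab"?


Comparing "cdadaddad" and "caaaaadab" position by position:
  Position 0: 'c' vs 'c' => same
  Position 1: 'd' vs 'a' => differ
  Position 2: 'a' vs 'a' => same
  Position 3: 'd' vs 'a' => differ
  Position 4: 'a' vs 'a' => same
  Position 5: 'd' vs 'a' => differ
  Position 6: 'd' vs 'd' => same
  Position 7: 'a' vs 'a' => same
  Position 8: 'd' vs 'b' => differ
Total differences (Hamming distance): 4

4


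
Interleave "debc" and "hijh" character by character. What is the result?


Interleaving "debc" and "hijh":
  Position 0: 'd' from first, 'h' from second => "dh"
  Position 1: 'e' from first, 'i' from second => "ei"
  Position 2: 'b' from first, 'j' from second => "bj"
  Position 3: 'c' from first, 'h' from second => "ch"
Result: dheibjch

dheibjch


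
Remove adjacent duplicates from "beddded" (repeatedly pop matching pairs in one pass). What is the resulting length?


Input: beddded
Stack-based adjacent duplicate removal:
  Read 'b': push. Stack: b
  Read 'e': push. Stack: be
  Read 'd': push. Stack: bed
  Read 'd': matches stack top 'd' => pop. Stack: be
  Read 'd': push. Stack: bed
  Read 'e': push. Stack: bede
  Read 'd': push. Stack: beded
Final stack: "beded" (length 5)

5


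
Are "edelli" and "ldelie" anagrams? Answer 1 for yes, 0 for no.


Strings: "edelli", "ldelie"
Sorted first:  deeill
Sorted second: deeill
Sorted forms match => anagrams

1


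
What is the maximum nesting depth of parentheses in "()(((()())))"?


Input: "()(((()())))"
Tracking depth:
  Position 0 '(': depth becomes 1
  Position 1 ')': depth becomes 0
  Position 2 '(': depth becomes 1
  Position 3 '(': depth becomes 2
  Position 4 '(': depth becomes 3
  Position 5 '(': depth becomes 4
  Position 6 ')': depth becomes 3
  Position 7 '(': depth becomes 4
  Position 8 ')': depth becomes 3
  Position 9 ')': depth becomes 2
  Position 10 ')': depth becomes 1
  Position 11 ')': depth becomes 0
Maximum depth reached: 4

4


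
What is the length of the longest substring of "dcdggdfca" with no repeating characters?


Input: "dcdggdfca"
Sliding window (track last position of each char):
  Position 0 ('d'): window [0,0] length 1 -- new best
  Position 1 ('c'): window [0,1] length 2 -- new best
  Position 2 ('d'): repeat (last at 0), move window start to 1
  Position 2 ('d'): window [1,2] length 2
  Position 3 ('g'): window [1,3] length 3 -- new best
  Position 4 ('g'): repeat (last at 3), move window start to 4
  Position 4 ('g'): window [4,4] length 1
  Position 5 ('d'): window [4,5] length 2
  Position 6 ('f'): window [4,6] length 3
  Position 7 ('c'): window [4,7] length 4 -- new best
  Position 8 ('a'): window [4,8] length 5 -- new best
Longest substring with no repeats: "gdfca" with length 5

5


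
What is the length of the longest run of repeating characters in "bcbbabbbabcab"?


Input: "bcbbabbbabcab"
Scanning for longest run:
  Position 1 ('c'): new char, reset run to 1
  Position 2 ('b'): new char, reset run to 1
  Position 3 ('b'): continues run of 'b', length=2
  Position 4 ('a'): new char, reset run to 1
  Position 5 ('b'): new char, reset run to 1
  Position 6 ('b'): continues run of 'b', length=2
  Position 7 ('b'): continues run of 'b', length=3
  Position 8 ('a'): new char, reset run to 1
  Position 9 ('b'): new char, reset run to 1
  Position 10 ('c'): new char, reset run to 1
  Position 11 ('a'): new char, reset run to 1
  Position 12 ('b'): new char, reset run to 1
Longest run: 'b' with length 3

3


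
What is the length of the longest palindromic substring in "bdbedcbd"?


Input: "bdbedcbd"
Checking substrings for palindromes:
  [0:3] "bdb" (len 3) => palindrome
Longest palindromic substring: "bdb" with length 3

3


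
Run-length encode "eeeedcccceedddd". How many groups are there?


Input: eeeedcccceedddd
Scanning for consecutive runs:
  Group 1: 'e' x 4 (positions 0-3)
  Group 2: 'd' x 1 (positions 4-4)
  Group 3: 'c' x 4 (positions 5-8)
  Group 4: 'e' x 2 (positions 9-10)
  Group 5: 'd' x 4 (positions 11-14)
Total groups: 5

5


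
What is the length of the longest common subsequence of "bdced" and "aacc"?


LCS of "bdced" and "aacc"
DP table:
           a    a    c    c
      0    0    0    0    0
  b   0    0    0    0    0
  d   0    0    0    0    0
  c   0    0    0    1    1
  e   0    0    0    1    1
  d   0    0    0    1    1
LCS length = dp[5][4] = 1

1


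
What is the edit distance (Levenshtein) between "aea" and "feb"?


Computing edit distance: "aea" -> "feb"
DP table:
           f    e    b
      0    1    2    3
  a   1    1    2    3
  e   2    2    1    2
  a   3    3    2    2
Edit distance = dp[3][3] = 2

2


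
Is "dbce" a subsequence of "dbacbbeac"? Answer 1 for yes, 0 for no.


Check if "dbce" is a subsequence of "dbacbbeac"
Greedy scan:
  Position 0 ('d'): matches sub[0] = 'd'
  Position 1 ('b'): matches sub[1] = 'b'
  Position 2 ('a'): no match needed
  Position 3 ('c'): matches sub[2] = 'c'
  Position 4 ('b'): no match needed
  Position 5 ('b'): no match needed
  Position 6 ('e'): matches sub[3] = 'e'
  Position 7 ('a'): no match needed
  Position 8 ('c'): no match needed
All 4 characters matched => is a subsequence

1


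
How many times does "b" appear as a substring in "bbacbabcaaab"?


Searching for "b" in "bbacbabcaaab"
Scanning each position:
  Position 0: "b" => MATCH
  Position 1: "b" => MATCH
  Position 2: "a" => no
  Position 3: "c" => no
  Position 4: "b" => MATCH
  Position 5: "a" => no
  Position 6: "b" => MATCH
  Position 7: "c" => no
  Position 8: "a" => no
  Position 9: "a" => no
  Position 10: "a" => no
  Position 11: "b" => MATCH
Total occurrences: 5

5


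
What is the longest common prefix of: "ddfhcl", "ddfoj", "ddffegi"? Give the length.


Words: ddfhcl, ddfoj, ddffegi
  Position 0: all 'd' => match
  Position 1: all 'd' => match
  Position 2: all 'f' => match
  Position 3: ('h', 'o', 'f') => mismatch, stop
LCP = "ddf" (length 3)

3


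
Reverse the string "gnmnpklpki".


Input: gnmnpklpki
Reading characters right to left:
  Position 9: 'i'
  Position 8: 'k'
  Position 7: 'p'
  Position 6: 'l'
  Position 5: 'k'
  Position 4: 'p'
  Position 3: 'n'
  Position 2: 'm'
  Position 1: 'n'
  Position 0: 'g'
Reversed: ikplkpnmng

ikplkpnmng


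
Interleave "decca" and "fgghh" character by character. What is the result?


Interleaving "decca" and "fgghh":
  Position 0: 'd' from first, 'f' from second => "df"
  Position 1: 'e' from first, 'g' from second => "eg"
  Position 2: 'c' from first, 'g' from second => "cg"
  Position 3: 'c' from first, 'h' from second => "ch"
  Position 4: 'a' from first, 'h' from second => "ah"
Result: dfegcgchah

dfegcgchah


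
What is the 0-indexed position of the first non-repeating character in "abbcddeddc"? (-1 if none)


Input: abbcddeddc
Character frequencies:
  'a': 1
  'b': 2
  'c': 2
  'd': 4
  'e': 1
Scanning left to right for freq == 1:
  Position 0 ('a'): unique! => answer = 0

0


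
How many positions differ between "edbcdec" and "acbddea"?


Comparing "edbcdec" and "acbddea" position by position:
  Position 0: 'e' vs 'a' => DIFFER
  Position 1: 'd' vs 'c' => DIFFER
  Position 2: 'b' vs 'b' => same
  Position 3: 'c' vs 'd' => DIFFER
  Position 4: 'd' vs 'd' => same
  Position 5: 'e' vs 'e' => same
  Position 6: 'c' vs 'a' => DIFFER
Positions that differ: 4

4


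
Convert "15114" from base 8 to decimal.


Input: "15114" in base 8
Positional expansion:
  Digit '1' (value 1) x 8^4 = 4096
  Digit '5' (value 5) x 8^3 = 2560
  Digit '1' (value 1) x 8^2 = 64
  Digit '1' (value 1) x 8^1 = 8
  Digit '4' (value 4) x 8^0 = 4
Sum = 6732

6732


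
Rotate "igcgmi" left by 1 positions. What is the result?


Input: "igcgmi", rotate left by 1
First 1 characters: "i"
Remaining characters: "gcgmi"
Concatenate remaining + first: "gcgmi" + "i" = "gcgmii"

gcgmii


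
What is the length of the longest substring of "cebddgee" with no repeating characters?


Input: "cebddgee"
Sliding window (track last position of each char):
  Position 0 ('c'): window [0,0] length 1 -- new best
  Position 1 ('e'): window [0,1] length 2 -- new best
  Position 2 ('b'): window [0,2] length 3 -- new best
  Position 3 ('d'): window [0,3] length 4 -- new best
  Position 4 ('d'): repeat (last at 3), move window start to 4
  Position 4 ('d'): window [4,4] length 1
  Position 5 ('g'): window [4,5] length 2
  Position 6 ('e'): window [4,6] length 3
  Position 7 ('e'): repeat (last at 6), move window start to 7
  Position 7 ('e'): window [7,7] length 1
Longest substring with no repeats: "cebd" with length 4

4


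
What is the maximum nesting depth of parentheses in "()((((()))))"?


Input: "()((((()))))"
Tracking depth:
  Position 0 '(': depth becomes 1
  Position 1 ')': depth becomes 0
  Position 2 '(': depth becomes 1
  Position 3 '(': depth becomes 2
  Position 4 '(': depth becomes 3
  Position 5 '(': depth becomes 4
  Position 6 '(': depth becomes 5
  Position 7 ')': depth becomes 4
  Position 8 ')': depth becomes 3
  Position 9 ')': depth becomes 2
  Position 10 ')': depth becomes 1
  Position 11 ')': depth becomes 0
Maximum depth reached: 5

5


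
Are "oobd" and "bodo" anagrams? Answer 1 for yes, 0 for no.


Strings: "oobd", "bodo"
Sorted first:  bdoo
Sorted second: bdoo
Sorted forms match => anagrams

1


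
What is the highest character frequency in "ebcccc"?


Input: ebcccc
Character counts:
  'b': 1
  'c': 4
  'e': 1
Maximum frequency: 4

4


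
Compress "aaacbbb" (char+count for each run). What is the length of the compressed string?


Input: aaacbbb
Runs:
  'a' x 3 => "a3"
  'c' x 1 => "c1"
  'b' x 3 => "b3"
Compressed: "a3c1b3"
Compressed length: 6

6


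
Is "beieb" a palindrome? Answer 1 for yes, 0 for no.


Input: beieb
Reversed: beieb
  Compare pos 0 ('b') with pos 4 ('b'): match
  Compare pos 1 ('e') with pos 3 ('e'): match
Result: palindrome

1


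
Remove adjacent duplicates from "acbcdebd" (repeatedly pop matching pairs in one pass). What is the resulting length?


Input: acbcdebd
Stack-based adjacent duplicate removal:
  Read 'a': push. Stack: a
  Read 'c': push. Stack: ac
  Read 'b': push. Stack: acb
  Read 'c': push. Stack: acbc
  Read 'd': push. Stack: acbcd
  Read 'e': push. Stack: acbcde
  Read 'b': push. Stack: acbcdeb
  Read 'd': push. Stack: acbcdebd
Final stack: "acbcdebd" (length 8)

8


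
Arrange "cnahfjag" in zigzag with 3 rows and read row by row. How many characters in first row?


Zigzag "cnahfjag" into 3 rows:
Placing characters:
  'c' => row 0
  'n' => row 1
  'a' => row 2
  'h' => row 1
  'f' => row 0
  'j' => row 1
  'a' => row 2
  'g' => row 1
Rows:
  Row 0: "cf"
  Row 1: "nhjg"
  Row 2: "aa"
First row length: 2

2


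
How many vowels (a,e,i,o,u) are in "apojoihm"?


Input: apojoihm
Checking each character:
  'a' at position 0: vowel (running total: 1)
  'p' at position 1: consonant
  'o' at position 2: vowel (running total: 2)
  'j' at position 3: consonant
  'o' at position 4: vowel (running total: 3)
  'i' at position 5: vowel (running total: 4)
  'h' at position 6: consonant
  'm' at position 7: consonant
Total vowels: 4

4


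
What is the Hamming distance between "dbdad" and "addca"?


Comparing "dbdad" and "addca" position by position:
  Position 0: 'd' vs 'a' => differ
  Position 1: 'b' vs 'd' => differ
  Position 2: 'd' vs 'd' => same
  Position 3: 'a' vs 'c' => differ
  Position 4: 'd' vs 'a' => differ
Total differences (Hamming distance): 4

4


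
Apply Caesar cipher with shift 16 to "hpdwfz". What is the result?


Caesar cipher: shift "hpdwfz" by 16
  'h' (pos 7) + 16 = pos 23 = 'x'
  'p' (pos 15) + 16 = pos 5 = 'f'
  'd' (pos 3) + 16 = pos 19 = 't'
  'w' (pos 22) + 16 = pos 12 = 'm'
  'f' (pos 5) + 16 = pos 21 = 'v'
  'z' (pos 25) + 16 = pos 15 = 'p'
Result: xftmvp

xftmvp


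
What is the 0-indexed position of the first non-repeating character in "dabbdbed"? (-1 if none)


Input: dabbdbed
Character frequencies:
  'a': 1
  'b': 3
  'd': 3
  'e': 1
Scanning left to right for freq == 1:
  Position 0 ('d'): freq=3, skip
  Position 1 ('a'): unique! => answer = 1

1


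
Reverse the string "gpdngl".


Input: gpdngl
Reading characters right to left:
  Position 5: 'l'
  Position 4: 'g'
  Position 3: 'n'
  Position 2: 'd'
  Position 1: 'p'
  Position 0: 'g'
Reversed: lgndpg

lgndpg


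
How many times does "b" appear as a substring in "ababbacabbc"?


Searching for "b" in "ababbacabbc"
Scanning each position:
  Position 0: "a" => no
  Position 1: "b" => MATCH
  Position 2: "a" => no
  Position 3: "b" => MATCH
  Position 4: "b" => MATCH
  Position 5: "a" => no
  Position 6: "c" => no
  Position 7: "a" => no
  Position 8: "b" => MATCH
  Position 9: "b" => MATCH
  Position 10: "c" => no
Total occurrences: 5

5


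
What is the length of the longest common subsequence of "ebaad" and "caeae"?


LCS of "ebaad" and "caeae"
DP table:
           c    a    e    a    e
      0    0    0    0    0    0
  e   0    0    0    1    1    1
  b   0    0    0    1    1    1
  a   0    0    1    1    2    2
  a   0    0    1    1    2    2
  d   0    0    1    1    2    2
LCS length = dp[5][5] = 2

2


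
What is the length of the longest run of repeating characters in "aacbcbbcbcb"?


Input: "aacbcbbcbcb"
Scanning for longest run:
  Position 1 ('a'): continues run of 'a', length=2
  Position 2 ('c'): new char, reset run to 1
  Position 3 ('b'): new char, reset run to 1
  Position 4 ('c'): new char, reset run to 1
  Position 5 ('b'): new char, reset run to 1
  Position 6 ('b'): continues run of 'b', length=2
  Position 7 ('c'): new char, reset run to 1
  Position 8 ('b'): new char, reset run to 1
  Position 9 ('c'): new char, reset run to 1
  Position 10 ('b'): new char, reset run to 1
Longest run: 'a' with length 2

2


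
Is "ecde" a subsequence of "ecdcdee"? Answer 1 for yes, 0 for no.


Check if "ecde" is a subsequence of "ecdcdee"
Greedy scan:
  Position 0 ('e'): matches sub[0] = 'e'
  Position 1 ('c'): matches sub[1] = 'c'
  Position 2 ('d'): matches sub[2] = 'd'
  Position 3 ('c'): no match needed
  Position 4 ('d'): no match needed
  Position 5 ('e'): matches sub[3] = 'e'
  Position 6 ('e'): no match needed
All 4 characters matched => is a subsequence

1


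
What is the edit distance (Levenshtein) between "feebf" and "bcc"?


Computing edit distance: "feebf" -> "bcc"
DP table:
           b    c    c
      0    1    2    3
  f   1    1    2    3
  e   2    2    2    3
  e   3    3    3    3
  b   4    3    4    4
  f   5    4    4    5
Edit distance = dp[5][3] = 5

5


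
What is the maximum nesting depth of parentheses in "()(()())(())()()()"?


Input: "()(()())(())()()()"
Tracking depth:
  Position 0 '(': depth becomes 1
  Position 1 ')': depth becomes 0
  Position 2 '(': depth becomes 1
  Position 3 '(': depth becomes 2
  Position 4 ')': depth becomes 1
  Position 5 '(': depth becomes 2
  Position 6 ')': depth becomes 1
  Position 7 ')': depth becomes 0
  Position 8 '(': depth becomes 1
  Position 9 '(': depth becomes 2
  Position 10 ')': depth becomes 1
  Position 11 ')': depth becomes 0
  Position 12 '(': depth becomes 1
  Position 13 ')': depth becomes 0
  Position 14 '(': depth becomes 1
  Position 15 ')': depth becomes 0
  Position 16 '(': depth becomes 1
  Position 17 ')': depth becomes 0
Maximum depth reached: 2

2


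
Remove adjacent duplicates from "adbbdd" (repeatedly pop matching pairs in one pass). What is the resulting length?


Input: adbbdd
Stack-based adjacent duplicate removal:
  Read 'a': push. Stack: a
  Read 'd': push. Stack: ad
  Read 'b': push. Stack: adb
  Read 'b': matches stack top 'b' => pop. Stack: ad
  Read 'd': matches stack top 'd' => pop. Stack: a
  Read 'd': push. Stack: ad
Final stack: "ad" (length 2)

2


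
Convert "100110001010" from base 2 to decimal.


Input: "100110001010" in base 2
Positional expansion:
  Digit '1' (value 1) x 2^11 = 2048
  Digit '0' (value 0) x 2^10 = 0
  Digit '0' (value 0) x 2^9 = 0
  Digit '1' (value 1) x 2^8 = 256
  Digit '1' (value 1) x 2^7 = 128
  Digit '0' (value 0) x 2^6 = 0
  Digit '0' (value 0) x 2^5 = 0
  Digit '0' (value 0) x 2^4 = 0
  Digit '1' (value 1) x 2^3 = 8
  Digit '0' (value 0) x 2^2 = 0
  Digit '1' (value 1) x 2^1 = 2
  Digit '0' (value 0) x 2^0 = 0
Sum = 2442

2442


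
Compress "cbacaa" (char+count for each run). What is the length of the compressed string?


Input: cbacaa
Runs:
  'c' x 1 => "c1"
  'b' x 1 => "b1"
  'a' x 1 => "a1"
  'c' x 1 => "c1"
  'a' x 2 => "a2"
Compressed: "c1b1a1c1a2"
Compressed length: 10

10


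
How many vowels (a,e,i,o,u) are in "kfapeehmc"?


Input: kfapeehmc
Checking each character:
  'k' at position 0: consonant
  'f' at position 1: consonant
  'a' at position 2: vowel (running total: 1)
  'p' at position 3: consonant
  'e' at position 4: vowel (running total: 2)
  'e' at position 5: vowel (running total: 3)
  'h' at position 6: consonant
  'm' at position 7: consonant
  'c' at position 8: consonant
Total vowels: 3

3


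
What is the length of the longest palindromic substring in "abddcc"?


Input: "abddcc"
Checking substrings for palindromes:
  [2:4] "dd" (len 2) => palindrome
  [4:6] "cc" (len 2) => palindrome
Longest palindromic substring: "dd" with length 2

2


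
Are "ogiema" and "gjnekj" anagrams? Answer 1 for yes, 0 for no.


Strings: "ogiema", "gjnekj"
Sorted first:  aegimo
Sorted second: egjjkn
Differ at position 0: 'a' vs 'e' => not anagrams

0


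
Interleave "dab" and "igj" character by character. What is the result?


Interleaving "dab" and "igj":
  Position 0: 'd' from first, 'i' from second => "di"
  Position 1: 'a' from first, 'g' from second => "ag"
  Position 2: 'b' from first, 'j' from second => "bj"
Result: diagbj

diagbj


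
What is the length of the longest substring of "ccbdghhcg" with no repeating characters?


Input: "ccbdghhcg"
Sliding window (track last position of each char):
  Position 0 ('c'): window [0,0] length 1 -- new best
  Position 1 ('c'): repeat (last at 0), move window start to 1
  Position 1 ('c'): window [1,1] length 1
  Position 2 ('b'): window [1,2] length 2 -- new best
  Position 3 ('d'): window [1,3] length 3 -- new best
  Position 4 ('g'): window [1,4] length 4 -- new best
  Position 5 ('h'): window [1,5] length 5 -- new best
  Position 6 ('h'): repeat (last at 5), move window start to 6
  Position 6 ('h'): window [6,6] length 1
  Position 7 ('c'): window [6,7] length 2
  Position 8 ('g'): window [6,8] length 3
Longest substring with no repeats: "cbdgh" with length 5

5


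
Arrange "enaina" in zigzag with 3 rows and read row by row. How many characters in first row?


Zigzag "enaina" into 3 rows:
Placing characters:
  'e' => row 0
  'n' => row 1
  'a' => row 2
  'i' => row 1
  'n' => row 0
  'a' => row 1
Rows:
  Row 0: "en"
  Row 1: "nia"
  Row 2: "a"
First row length: 2

2


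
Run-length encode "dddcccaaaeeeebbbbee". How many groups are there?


Input: dddcccaaaeeeebbbbee
Scanning for consecutive runs:
  Group 1: 'd' x 3 (positions 0-2)
  Group 2: 'c' x 3 (positions 3-5)
  Group 3: 'a' x 3 (positions 6-8)
  Group 4: 'e' x 4 (positions 9-12)
  Group 5: 'b' x 4 (positions 13-16)
  Group 6: 'e' x 2 (positions 17-18)
Total groups: 6

6


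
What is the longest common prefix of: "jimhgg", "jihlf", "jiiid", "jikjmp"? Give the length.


Words: jimhgg, jihlf, jiiid, jikjmp
  Position 0: all 'j' => match
  Position 1: all 'i' => match
  Position 2: ('m', 'h', 'i', 'k') => mismatch, stop
LCP = "ji" (length 2)

2


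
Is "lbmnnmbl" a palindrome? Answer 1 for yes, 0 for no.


Input: lbmnnmbl
Reversed: lbmnnmbl
  Compare pos 0 ('l') with pos 7 ('l'): match
  Compare pos 1 ('b') with pos 6 ('b'): match
  Compare pos 2 ('m') with pos 5 ('m'): match
  Compare pos 3 ('n') with pos 4 ('n'): match
Result: palindrome

1


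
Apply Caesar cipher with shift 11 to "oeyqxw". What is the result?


Caesar cipher: shift "oeyqxw" by 11
  'o' (pos 14) + 11 = pos 25 = 'z'
  'e' (pos 4) + 11 = pos 15 = 'p'
  'y' (pos 24) + 11 = pos 9 = 'j'
  'q' (pos 16) + 11 = pos 1 = 'b'
  'x' (pos 23) + 11 = pos 8 = 'i'
  'w' (pos 22) + 11 = pos 7 = 'h'
Result: zpjbih

zpjbih


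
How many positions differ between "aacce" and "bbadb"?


Comparing "aacce" and "bbadb" position by position:
  Position 0: 'a' vs 'b' => DIFFER
  Position 1: 'a' vs 'b' => DIFFER
  Position 2: 'c' vs 'a' => DIFFER
  Position 3: 'c' vs 'd' => DIFFER
  Position 4: 'e' vs 'b' => DIFFER
Positions that differ: 5

5


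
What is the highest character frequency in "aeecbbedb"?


Input: aeecbbedb
Character counts:
  'a': 1
  'b': 3
  'c': 1
  'd': 1
  'e': 3
Maximum frequency: 3

3
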